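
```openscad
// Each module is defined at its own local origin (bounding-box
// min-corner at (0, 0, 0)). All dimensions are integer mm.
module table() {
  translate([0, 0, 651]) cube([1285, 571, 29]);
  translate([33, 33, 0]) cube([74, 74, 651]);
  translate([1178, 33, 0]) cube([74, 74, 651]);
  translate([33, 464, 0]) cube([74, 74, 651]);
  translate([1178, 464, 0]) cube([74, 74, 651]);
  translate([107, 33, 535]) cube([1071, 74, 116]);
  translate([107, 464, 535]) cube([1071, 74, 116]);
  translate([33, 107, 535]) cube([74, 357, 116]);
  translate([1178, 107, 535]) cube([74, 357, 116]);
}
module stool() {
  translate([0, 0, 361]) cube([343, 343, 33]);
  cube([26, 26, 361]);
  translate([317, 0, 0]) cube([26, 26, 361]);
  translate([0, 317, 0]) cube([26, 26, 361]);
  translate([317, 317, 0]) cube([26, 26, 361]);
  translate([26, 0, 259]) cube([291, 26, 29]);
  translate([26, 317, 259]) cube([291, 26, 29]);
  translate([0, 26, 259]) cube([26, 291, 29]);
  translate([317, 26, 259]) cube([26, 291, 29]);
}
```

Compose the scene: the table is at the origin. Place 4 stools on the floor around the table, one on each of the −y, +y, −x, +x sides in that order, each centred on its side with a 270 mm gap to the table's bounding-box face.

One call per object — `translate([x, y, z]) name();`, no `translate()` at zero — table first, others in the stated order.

table();
translate([471, -613, 0]) stool();
translate([471, 841, 0]) stool();
translate([-613, 114, 0]) stool();
translate([1555, 114, 0]) stool();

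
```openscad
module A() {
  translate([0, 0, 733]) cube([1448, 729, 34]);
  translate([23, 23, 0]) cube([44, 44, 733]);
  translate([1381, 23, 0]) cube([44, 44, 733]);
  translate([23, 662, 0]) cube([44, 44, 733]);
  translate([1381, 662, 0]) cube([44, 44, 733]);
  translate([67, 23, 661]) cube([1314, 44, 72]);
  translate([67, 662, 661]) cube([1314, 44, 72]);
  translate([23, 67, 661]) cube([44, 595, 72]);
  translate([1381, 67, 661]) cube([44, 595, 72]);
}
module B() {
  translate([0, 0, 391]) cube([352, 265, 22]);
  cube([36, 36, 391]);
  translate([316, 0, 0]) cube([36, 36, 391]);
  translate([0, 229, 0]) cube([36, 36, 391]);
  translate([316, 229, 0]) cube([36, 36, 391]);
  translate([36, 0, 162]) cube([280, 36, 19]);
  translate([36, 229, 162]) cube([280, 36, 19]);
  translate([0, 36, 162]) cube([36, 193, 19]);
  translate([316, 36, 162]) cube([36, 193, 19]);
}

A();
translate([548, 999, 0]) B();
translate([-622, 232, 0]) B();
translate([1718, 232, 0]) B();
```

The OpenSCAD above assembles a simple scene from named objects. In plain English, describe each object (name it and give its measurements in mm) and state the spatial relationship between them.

A is a table with a 1448×729 mm rectangular top, 34 mm thick, top surface at z = 767 mm, supported by four 44×44 mm square legs, each inset 23 mm from the nearest pair of top edges, running from the floor. Four apron rails, 44 mm thick and 72 mm tall, run between adjacent legs with their top edges flush with the underside of the top and their outer faces flush with the legs' outer faces.

B is a simple wooden stool: a rectangular seat 352 mm (x) by 265 mm (y), 22 mm thick, top face at z = 413 mm, on four square legs, each 36×36 mm in cross-section. The legs rest on z = 0, each flush with a corner of the seat. Four stretchers, 36 mm wide and 19 mm tall, connect adjacent legs with their undersides at z = 162 mm, each running between the inner faces of the legs it joins and aligned with the legs' outer faces on the other axis.

Three stools sit around the table at the +y, −x, +x sides.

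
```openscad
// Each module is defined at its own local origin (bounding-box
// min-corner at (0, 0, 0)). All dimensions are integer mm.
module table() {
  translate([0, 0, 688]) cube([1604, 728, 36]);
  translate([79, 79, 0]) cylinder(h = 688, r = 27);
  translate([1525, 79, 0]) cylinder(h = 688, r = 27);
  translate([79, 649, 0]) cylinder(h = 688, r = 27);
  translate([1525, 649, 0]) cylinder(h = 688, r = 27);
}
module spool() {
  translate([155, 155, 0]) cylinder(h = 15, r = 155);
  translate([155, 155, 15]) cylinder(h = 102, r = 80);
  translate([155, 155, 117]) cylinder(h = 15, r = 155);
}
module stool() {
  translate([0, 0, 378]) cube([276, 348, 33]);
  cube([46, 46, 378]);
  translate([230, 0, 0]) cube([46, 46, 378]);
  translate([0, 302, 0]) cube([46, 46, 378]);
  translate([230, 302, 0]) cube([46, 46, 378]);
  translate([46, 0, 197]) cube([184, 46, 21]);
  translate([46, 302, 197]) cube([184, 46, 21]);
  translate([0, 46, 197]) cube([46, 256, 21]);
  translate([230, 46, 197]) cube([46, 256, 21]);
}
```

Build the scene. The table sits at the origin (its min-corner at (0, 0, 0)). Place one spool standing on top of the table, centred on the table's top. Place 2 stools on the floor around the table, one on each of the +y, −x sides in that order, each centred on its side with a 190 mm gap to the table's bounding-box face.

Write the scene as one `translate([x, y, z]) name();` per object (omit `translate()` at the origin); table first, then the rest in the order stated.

table();
translate([647, 209, 724]) spool();
translate([664, 918, 0]) stool();
translate([-466, 190, 0]) stool();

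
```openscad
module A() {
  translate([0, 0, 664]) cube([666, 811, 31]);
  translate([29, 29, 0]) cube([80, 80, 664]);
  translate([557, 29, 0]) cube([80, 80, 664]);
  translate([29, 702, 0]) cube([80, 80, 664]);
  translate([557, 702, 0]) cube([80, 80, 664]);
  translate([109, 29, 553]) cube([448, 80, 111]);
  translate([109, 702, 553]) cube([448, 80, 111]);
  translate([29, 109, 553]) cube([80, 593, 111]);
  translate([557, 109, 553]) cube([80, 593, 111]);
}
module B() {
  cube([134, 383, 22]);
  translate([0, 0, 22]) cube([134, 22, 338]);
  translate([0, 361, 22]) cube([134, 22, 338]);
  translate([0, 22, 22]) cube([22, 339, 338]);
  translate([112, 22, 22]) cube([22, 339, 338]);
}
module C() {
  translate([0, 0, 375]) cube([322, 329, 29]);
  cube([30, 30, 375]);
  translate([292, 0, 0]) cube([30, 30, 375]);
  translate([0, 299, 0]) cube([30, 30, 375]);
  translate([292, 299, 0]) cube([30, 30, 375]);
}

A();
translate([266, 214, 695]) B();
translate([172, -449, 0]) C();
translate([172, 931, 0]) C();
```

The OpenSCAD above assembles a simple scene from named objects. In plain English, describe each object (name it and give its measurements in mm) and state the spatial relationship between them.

A is a table: top 666 mm (x) × 811 mm (y), 31 mm thick, upper face at z = 695 mm, on four 80×80 mm square legs, each inset 29 mm from the nearest pair of top edges, running from z = 0 to the bottom of the top. Four apron rails, 80 mm thick and 111 mm tall, run between adjacent legs with their top edges flush with the underside of the top and their outer faces flush with the legs' outer faces.

B is an open-topped rectangular box: outside dimensions 134×383×360 mm, with a uniform wall and base thickness of 22 mm. The base is a full 134×383 slab on the floor; four walls sit on top of the base. The front and back walls (the −y and +y sides) span the full width; the two side walls fit between them.

C is a four-legged stool. The seat is 322×329 mm, 29 mm thick, top at z = 404 mm. It stands on four square legs, each 30×30 mm in cross-section, from z = 0 to the seat underside, each flush with a corner of the seat.

The open box is on top of the table, centred. Two stools sit around the table at the −y, +y sides.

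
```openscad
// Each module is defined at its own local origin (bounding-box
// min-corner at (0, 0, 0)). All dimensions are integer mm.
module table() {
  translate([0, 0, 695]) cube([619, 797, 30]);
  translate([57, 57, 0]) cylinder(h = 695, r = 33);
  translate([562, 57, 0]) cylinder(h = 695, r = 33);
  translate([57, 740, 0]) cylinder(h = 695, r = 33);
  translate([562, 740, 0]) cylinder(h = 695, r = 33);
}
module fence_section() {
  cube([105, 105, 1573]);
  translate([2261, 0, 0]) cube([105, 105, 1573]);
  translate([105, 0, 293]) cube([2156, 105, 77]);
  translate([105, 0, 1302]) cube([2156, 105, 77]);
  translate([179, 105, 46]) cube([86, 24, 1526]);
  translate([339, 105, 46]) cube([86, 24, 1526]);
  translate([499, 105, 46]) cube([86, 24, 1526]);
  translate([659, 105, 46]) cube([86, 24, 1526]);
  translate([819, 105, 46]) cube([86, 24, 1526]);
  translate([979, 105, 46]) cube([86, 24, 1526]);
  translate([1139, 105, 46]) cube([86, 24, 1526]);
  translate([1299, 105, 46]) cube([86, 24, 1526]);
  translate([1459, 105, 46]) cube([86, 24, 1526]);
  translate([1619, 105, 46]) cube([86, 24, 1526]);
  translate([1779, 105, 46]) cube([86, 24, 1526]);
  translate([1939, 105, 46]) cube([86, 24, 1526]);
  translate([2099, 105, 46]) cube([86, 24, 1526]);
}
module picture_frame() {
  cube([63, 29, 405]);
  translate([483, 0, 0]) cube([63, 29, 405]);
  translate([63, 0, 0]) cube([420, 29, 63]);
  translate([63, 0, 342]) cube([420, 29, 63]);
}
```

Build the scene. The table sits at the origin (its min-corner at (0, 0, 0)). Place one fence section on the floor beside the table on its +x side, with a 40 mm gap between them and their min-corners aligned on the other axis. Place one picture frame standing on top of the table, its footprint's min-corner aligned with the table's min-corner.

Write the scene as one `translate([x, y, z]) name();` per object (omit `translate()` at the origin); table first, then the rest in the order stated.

table();
translate([659, 0, 0]) fence_section();
translate([0, 0, 725]) picture_frame();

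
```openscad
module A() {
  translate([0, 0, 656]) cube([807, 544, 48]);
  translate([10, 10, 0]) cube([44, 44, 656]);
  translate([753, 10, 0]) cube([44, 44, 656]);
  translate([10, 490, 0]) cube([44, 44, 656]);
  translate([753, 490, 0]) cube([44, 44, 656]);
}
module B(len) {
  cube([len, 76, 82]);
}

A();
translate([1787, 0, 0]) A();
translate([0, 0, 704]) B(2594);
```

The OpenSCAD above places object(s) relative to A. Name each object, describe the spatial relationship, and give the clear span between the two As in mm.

Second table starts at x = 1787; first ends at x = 807; clear span = 1787 − 807 = 980 mm.

A is a table. B is a beam. A beam spans the tops of two tables. The clear span between the two tables is 980 mm.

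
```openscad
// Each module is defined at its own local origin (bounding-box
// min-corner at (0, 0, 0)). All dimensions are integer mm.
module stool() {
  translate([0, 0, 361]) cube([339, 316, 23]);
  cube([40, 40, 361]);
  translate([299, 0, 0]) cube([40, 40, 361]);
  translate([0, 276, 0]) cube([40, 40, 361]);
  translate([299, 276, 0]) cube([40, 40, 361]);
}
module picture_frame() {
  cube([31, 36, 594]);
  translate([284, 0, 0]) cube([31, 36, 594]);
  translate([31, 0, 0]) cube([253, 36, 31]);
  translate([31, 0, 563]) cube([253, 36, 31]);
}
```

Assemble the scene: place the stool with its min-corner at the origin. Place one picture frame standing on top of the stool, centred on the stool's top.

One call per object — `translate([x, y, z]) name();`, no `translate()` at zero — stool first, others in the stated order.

stool();
translate([12, 140, 384]) picture_frame();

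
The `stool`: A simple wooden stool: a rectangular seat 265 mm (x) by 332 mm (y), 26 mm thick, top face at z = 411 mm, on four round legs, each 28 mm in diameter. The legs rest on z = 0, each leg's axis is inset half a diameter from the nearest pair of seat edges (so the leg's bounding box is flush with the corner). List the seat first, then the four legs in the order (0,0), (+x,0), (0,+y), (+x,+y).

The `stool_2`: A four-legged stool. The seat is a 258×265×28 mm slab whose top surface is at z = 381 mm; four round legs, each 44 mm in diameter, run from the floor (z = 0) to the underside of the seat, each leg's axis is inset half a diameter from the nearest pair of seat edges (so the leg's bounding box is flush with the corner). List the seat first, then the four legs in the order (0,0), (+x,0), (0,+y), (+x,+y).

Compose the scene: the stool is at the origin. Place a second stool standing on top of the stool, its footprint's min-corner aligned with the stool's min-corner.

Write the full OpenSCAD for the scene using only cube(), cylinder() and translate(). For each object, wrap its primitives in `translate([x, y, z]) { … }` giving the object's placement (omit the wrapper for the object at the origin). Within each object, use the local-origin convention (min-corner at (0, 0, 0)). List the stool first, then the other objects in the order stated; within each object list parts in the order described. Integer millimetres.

translate([0, 0, 385]) cube([265, 332, 26]);
translate([14, 14, 0]) cylinder(h = 385, r = 14);
translate([251, 14, 0]) cylinder(h = 385, r = 14);
translate([14, 318, 0]) cylinder(h = 385, r = 14);
translate([251, 318, 0]) cylinder(h = 385, r = 14);
translate([0, 0, 411]) {
  translate([0, 0, 353]) cube([258, 265, 28]);
  translate([22, 22, 0]) cylinder(h = 353, r = 22);
  translate([236, 22, 0]) cylinder(h = 353, r = 22);
  translate([22, 243, 0]) cylinder(h = 353, r = 22);
  translate([236, 243, 0]) cylinder(h = 353, r = 22);
}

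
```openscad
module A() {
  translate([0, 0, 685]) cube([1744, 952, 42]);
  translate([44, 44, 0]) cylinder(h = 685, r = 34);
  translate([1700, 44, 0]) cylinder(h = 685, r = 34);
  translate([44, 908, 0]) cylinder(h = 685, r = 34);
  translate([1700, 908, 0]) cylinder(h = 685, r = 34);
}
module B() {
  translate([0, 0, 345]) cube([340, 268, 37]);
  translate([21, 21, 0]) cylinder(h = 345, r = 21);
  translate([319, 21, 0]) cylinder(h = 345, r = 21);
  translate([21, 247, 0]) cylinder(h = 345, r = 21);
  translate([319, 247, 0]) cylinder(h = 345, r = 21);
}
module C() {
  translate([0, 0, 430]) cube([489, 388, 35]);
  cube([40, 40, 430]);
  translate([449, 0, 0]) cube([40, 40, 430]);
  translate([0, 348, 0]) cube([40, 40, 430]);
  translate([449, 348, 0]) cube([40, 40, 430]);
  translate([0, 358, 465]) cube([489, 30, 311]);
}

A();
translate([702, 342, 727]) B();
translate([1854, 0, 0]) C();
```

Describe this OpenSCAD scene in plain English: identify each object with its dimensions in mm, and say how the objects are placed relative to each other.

A is a table with a 1744×952 mm rectangular top, 42 mm thick, top surface at z = 727 mm, supported by four round legs of 68 mm diameter, each leg's bounding box inset 10 mm from the nearest pair of top edges, running from the floor.

B is a simple wooden stool: a rectangular seat 340 mm (x) by 268 mm (y), 37 mm thick, top face at z = 382 mm, on four round legs, each 42 mm in diameter. The legs rest on z = 0, each leg's axis is inset half a diameter from the nearest pair of seat edges (so the leg's bounding box is flush with the corner).

C is a chair. The seat is a 489×388×35 mm slab with its top at z = 465 mm, on four 40×40 mm corner legs (flush with the seat edges, standing on z = 0). A flat backrest 30 mm thick, 311 mm tall, spans the full seat width and rises from the seat top along its +y edge, rear face flush with the rear of the seat.

The stool is on top of the table, centred. The chair is on the floor beside the table on its +x side.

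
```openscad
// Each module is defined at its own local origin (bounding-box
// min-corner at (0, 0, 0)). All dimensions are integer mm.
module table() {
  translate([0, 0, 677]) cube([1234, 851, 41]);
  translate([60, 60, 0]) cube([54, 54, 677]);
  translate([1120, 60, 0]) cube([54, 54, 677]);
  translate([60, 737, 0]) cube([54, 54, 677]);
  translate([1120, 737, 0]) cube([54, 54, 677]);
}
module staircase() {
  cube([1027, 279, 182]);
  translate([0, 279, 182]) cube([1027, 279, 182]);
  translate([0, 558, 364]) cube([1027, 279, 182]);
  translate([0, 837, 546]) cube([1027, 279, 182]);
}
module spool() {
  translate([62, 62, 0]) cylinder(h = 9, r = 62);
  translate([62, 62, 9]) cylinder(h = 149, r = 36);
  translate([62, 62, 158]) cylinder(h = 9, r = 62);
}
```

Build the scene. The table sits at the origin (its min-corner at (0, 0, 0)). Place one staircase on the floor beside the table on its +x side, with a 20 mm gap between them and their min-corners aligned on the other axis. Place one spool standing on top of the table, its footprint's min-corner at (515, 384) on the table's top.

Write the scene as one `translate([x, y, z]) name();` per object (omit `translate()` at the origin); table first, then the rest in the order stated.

table();
translate([1254, 0, 0]) staircase();
translate([515, 384, 718]) spool();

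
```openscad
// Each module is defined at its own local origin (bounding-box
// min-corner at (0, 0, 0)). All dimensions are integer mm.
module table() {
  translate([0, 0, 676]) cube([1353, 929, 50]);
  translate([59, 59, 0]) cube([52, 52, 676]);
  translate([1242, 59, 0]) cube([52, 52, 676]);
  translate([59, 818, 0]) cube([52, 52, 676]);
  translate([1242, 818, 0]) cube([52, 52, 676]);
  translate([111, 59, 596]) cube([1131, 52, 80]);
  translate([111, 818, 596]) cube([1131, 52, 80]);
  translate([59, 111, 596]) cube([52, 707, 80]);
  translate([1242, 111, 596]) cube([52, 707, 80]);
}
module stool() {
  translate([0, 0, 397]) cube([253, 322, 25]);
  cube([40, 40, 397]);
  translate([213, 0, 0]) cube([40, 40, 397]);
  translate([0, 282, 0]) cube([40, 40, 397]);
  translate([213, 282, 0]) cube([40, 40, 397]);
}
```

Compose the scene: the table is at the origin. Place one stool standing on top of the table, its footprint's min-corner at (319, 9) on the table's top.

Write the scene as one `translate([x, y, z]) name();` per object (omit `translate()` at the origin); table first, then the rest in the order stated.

table();
translate([319, 9, 726]) stool();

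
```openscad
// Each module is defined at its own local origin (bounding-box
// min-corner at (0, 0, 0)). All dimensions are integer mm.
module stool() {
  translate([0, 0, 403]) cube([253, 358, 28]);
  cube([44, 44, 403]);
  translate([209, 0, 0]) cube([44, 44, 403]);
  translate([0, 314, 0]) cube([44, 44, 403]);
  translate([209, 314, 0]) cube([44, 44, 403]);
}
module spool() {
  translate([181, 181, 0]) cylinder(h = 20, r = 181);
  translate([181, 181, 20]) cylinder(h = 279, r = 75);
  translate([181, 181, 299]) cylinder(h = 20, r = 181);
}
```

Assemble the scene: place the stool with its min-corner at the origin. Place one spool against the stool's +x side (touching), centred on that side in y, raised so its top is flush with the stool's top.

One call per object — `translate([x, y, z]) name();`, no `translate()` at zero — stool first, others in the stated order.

stool();
translate([253, -2, 112]) spool();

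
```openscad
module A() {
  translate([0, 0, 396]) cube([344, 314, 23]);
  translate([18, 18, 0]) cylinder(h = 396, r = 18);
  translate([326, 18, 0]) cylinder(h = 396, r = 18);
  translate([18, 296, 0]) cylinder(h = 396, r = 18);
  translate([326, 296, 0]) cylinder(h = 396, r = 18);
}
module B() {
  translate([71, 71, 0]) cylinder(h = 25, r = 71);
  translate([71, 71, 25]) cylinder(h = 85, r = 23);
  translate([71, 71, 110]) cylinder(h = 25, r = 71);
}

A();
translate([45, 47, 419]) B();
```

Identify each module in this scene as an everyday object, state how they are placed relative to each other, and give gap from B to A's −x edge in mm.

A is a stool. B is a spool. The spool is on top of the stool. The gap from the spool to the stool's −x edge is 45 mm.

The spool's min-x is at 45; the stool's min-x is 0; gap = 45 mm.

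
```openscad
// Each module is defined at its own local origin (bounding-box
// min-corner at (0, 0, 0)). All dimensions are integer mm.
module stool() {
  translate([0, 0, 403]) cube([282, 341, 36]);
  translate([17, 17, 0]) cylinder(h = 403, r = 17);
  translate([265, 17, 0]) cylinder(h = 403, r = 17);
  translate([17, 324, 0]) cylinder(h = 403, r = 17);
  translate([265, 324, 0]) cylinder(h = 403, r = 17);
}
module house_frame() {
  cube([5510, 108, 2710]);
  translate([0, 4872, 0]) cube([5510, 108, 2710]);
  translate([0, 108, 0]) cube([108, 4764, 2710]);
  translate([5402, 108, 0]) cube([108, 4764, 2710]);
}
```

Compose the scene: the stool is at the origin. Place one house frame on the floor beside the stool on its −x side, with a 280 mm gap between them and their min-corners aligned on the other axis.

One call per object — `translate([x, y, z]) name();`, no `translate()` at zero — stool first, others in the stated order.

stool();
translate([-5790, 0, 0]) house_frame();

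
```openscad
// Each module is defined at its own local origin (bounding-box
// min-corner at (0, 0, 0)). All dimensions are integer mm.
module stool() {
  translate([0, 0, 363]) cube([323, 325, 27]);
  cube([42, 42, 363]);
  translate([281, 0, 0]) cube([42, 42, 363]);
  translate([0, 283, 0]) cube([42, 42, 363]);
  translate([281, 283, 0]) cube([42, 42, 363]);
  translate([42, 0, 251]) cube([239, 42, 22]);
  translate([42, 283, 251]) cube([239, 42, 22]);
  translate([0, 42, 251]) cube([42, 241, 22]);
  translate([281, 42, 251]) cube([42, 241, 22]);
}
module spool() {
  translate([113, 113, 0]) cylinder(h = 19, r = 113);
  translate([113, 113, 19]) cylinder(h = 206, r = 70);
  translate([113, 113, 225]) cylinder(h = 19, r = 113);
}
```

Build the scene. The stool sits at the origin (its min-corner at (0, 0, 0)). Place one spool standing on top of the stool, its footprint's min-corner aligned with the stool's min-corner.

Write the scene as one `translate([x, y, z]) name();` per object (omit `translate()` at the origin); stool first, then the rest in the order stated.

stool();
translate([0, 0, 390]) spool();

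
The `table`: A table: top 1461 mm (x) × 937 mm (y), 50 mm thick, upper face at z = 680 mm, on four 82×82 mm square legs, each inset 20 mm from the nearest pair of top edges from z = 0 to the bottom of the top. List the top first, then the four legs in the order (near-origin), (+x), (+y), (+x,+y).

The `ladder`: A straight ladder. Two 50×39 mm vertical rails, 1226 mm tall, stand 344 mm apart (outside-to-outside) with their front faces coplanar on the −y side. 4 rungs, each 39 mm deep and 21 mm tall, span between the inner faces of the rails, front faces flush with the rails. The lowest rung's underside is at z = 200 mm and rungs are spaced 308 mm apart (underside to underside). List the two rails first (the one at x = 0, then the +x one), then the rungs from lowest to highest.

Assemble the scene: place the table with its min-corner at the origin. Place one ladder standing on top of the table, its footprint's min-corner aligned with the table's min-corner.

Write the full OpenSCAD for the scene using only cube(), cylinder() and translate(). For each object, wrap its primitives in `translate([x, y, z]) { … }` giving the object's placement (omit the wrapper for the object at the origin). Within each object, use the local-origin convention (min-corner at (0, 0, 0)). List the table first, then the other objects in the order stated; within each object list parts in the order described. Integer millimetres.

translate([0, 0, 630]) cube([1461, 937, 50]);
translate([20, 20, 0]) cube([82, 82, 630]);
translate([1359, 20, 0]) cube([82, 82, 630]);
translate([20, 835, 0]) cube([82, 82, 630]);
translate([1359, 835, 0]) cube([82, 82, 630]);
translate([0, 0, 680]) {
  cube([50, 39, 1226]);
  translate([294, 0, 0]) cube([50, 39, 1226]);
  translate([50, 0, 200]) cube([244, 39, 21]);
  translate([50, 0, 508]) cube([244, 39, 21]);
  translate([50, 0, 816]) cube([244, 39, 21]);
  translate([50, 0, 1124]) cube([244, 39, 21]);
}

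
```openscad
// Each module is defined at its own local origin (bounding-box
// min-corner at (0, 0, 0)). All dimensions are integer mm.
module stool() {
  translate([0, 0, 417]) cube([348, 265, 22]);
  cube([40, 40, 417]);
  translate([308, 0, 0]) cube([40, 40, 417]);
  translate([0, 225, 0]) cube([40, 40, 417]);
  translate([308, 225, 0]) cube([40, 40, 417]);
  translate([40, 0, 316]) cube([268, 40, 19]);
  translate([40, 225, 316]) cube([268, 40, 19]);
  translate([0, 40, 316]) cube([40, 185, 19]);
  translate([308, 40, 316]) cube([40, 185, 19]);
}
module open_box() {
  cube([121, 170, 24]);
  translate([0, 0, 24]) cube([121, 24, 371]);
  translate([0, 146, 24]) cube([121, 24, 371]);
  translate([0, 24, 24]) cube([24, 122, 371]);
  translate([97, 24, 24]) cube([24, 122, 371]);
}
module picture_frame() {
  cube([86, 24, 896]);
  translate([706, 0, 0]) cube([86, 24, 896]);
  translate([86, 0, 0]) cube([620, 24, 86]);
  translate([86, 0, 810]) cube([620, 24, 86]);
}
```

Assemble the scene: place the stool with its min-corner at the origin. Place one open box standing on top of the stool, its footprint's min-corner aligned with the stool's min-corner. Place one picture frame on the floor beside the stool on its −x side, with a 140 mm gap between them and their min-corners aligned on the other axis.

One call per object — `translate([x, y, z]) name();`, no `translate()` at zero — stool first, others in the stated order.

stool();
translate([0, 0, 439]) open_box();
translate([-932, 0, 0]) picture_frame();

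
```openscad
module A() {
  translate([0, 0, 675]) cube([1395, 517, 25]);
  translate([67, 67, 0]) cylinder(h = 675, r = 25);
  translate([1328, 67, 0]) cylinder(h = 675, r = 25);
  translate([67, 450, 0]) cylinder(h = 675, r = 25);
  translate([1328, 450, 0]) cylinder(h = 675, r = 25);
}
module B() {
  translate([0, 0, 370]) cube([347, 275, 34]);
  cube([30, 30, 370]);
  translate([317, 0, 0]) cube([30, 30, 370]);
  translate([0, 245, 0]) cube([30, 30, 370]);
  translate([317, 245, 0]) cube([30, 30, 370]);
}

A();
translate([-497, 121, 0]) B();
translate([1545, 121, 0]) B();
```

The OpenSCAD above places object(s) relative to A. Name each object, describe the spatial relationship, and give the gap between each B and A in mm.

Each stool's nearest face is 150 mm from the table's bounding box.

A is a table. B is a stool. Two stools sit around the table at the −x, +x sides. The gap between each stool and the table is 150 mm.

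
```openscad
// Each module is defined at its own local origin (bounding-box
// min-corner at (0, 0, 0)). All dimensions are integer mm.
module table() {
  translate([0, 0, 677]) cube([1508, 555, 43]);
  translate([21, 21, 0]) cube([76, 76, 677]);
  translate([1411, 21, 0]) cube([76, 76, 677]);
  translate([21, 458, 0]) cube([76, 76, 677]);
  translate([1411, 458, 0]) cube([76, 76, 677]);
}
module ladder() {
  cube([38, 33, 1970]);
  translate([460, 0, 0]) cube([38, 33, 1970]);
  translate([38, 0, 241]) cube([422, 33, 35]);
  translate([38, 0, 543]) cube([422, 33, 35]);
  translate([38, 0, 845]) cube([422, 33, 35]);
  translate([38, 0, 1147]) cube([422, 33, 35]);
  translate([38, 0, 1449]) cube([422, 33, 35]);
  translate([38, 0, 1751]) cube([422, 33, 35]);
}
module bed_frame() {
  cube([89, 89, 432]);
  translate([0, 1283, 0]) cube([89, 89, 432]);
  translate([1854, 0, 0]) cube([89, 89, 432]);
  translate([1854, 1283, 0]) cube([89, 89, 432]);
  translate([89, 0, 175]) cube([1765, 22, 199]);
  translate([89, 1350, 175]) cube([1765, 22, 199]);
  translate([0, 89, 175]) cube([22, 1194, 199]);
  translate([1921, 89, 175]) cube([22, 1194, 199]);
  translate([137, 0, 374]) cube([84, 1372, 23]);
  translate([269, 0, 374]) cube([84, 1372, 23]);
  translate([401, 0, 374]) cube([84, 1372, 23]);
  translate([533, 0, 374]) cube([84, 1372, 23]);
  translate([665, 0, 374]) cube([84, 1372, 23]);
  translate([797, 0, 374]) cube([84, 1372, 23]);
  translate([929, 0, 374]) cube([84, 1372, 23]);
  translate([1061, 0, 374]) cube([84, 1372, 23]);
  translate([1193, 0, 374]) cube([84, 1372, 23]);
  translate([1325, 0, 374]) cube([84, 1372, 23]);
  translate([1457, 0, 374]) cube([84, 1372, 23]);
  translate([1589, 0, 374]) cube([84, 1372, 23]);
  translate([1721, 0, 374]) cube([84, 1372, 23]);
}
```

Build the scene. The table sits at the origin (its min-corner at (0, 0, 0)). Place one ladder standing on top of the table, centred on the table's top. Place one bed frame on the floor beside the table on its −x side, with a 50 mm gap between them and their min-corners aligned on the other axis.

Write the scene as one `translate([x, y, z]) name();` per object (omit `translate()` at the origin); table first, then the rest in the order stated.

table();
translate([505, 261, 720]) ladder();
translate([-1993, 0, 0]) bed_frame();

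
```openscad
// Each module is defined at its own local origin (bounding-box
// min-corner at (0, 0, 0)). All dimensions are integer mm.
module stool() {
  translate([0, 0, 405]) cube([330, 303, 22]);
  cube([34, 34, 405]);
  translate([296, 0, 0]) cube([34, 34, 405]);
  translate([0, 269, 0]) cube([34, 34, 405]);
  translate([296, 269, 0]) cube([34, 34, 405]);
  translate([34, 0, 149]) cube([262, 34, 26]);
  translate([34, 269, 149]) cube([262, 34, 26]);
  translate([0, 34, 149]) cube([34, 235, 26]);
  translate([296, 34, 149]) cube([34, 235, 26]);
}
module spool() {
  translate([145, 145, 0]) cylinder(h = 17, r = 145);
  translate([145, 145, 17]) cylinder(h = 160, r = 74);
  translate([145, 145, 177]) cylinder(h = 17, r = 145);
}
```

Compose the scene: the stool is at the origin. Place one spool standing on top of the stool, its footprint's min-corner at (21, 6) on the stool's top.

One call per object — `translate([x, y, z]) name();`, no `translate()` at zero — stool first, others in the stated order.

stool();
translate([21, 6, 427]) spool();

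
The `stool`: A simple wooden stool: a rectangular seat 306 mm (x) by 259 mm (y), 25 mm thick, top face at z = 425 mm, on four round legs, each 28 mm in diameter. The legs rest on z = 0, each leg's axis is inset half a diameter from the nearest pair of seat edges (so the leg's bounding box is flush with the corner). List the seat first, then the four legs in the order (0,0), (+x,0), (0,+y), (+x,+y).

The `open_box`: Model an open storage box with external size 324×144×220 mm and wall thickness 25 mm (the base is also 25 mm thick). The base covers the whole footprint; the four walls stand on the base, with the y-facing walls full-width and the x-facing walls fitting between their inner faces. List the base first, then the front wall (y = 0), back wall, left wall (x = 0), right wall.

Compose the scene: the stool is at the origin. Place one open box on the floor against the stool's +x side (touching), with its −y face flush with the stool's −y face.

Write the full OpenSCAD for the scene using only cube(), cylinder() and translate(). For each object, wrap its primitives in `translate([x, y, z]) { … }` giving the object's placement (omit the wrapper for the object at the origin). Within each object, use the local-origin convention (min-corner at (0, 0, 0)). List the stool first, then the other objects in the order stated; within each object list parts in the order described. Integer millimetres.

translate([0, 0, 400]) cube([306, 259, 25]);
translate([14, 14, 0]) cylinder(h = 400, r = 14);
translate([292, 14, 0]) cylinder(h = 400, r = 14);
translate([14, 245, 0]) cylinder(h = 400, r = 14);
translate([292, 245, 0]) cylinder(h = 400, r = 14);
translate([306, 0, 0]) {
  cube([324, 144, 25]);
  translate([0, 0, 25]) cube([324, 25, 195]);
  translate([0, 119, 25]) cube([324, 25, 195]);
  translate([0, 25, 25]) cube([25, 94, 195]);
  translate([299, 25, 25]) cube([25, 94, 195]);
}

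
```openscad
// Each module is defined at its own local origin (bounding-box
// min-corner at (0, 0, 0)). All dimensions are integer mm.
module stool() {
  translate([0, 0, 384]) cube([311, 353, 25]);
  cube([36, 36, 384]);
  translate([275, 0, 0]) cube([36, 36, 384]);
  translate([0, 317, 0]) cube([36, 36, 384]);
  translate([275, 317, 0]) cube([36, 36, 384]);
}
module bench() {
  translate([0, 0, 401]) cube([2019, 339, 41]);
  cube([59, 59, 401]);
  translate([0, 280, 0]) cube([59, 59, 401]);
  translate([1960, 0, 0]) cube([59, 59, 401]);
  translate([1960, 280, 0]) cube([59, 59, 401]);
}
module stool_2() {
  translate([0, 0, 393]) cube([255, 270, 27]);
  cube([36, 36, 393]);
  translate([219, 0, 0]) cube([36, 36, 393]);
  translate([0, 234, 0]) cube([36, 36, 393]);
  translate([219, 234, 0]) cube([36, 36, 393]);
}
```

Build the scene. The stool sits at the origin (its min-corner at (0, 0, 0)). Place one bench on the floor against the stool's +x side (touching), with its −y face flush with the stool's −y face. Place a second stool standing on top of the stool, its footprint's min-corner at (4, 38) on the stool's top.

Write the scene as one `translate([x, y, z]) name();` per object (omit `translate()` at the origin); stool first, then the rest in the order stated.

stool();
translate([311, 0, 0]) bench();
translate([4, 38, 409]) stool_2();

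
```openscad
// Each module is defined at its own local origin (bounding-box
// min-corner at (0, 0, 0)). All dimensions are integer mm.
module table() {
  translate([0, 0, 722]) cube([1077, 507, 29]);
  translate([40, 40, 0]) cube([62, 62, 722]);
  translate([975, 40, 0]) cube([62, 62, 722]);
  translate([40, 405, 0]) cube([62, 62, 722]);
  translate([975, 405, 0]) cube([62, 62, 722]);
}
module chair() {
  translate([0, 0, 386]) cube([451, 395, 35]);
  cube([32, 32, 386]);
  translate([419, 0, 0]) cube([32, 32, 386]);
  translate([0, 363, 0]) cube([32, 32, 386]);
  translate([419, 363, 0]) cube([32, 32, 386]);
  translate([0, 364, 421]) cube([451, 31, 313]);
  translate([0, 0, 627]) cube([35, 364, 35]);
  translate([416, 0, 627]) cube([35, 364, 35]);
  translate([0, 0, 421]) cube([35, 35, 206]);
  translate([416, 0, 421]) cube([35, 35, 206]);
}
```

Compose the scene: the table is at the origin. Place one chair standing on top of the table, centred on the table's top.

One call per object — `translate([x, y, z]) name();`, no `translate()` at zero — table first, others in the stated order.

table();
translate([313, 56, 751]) chair();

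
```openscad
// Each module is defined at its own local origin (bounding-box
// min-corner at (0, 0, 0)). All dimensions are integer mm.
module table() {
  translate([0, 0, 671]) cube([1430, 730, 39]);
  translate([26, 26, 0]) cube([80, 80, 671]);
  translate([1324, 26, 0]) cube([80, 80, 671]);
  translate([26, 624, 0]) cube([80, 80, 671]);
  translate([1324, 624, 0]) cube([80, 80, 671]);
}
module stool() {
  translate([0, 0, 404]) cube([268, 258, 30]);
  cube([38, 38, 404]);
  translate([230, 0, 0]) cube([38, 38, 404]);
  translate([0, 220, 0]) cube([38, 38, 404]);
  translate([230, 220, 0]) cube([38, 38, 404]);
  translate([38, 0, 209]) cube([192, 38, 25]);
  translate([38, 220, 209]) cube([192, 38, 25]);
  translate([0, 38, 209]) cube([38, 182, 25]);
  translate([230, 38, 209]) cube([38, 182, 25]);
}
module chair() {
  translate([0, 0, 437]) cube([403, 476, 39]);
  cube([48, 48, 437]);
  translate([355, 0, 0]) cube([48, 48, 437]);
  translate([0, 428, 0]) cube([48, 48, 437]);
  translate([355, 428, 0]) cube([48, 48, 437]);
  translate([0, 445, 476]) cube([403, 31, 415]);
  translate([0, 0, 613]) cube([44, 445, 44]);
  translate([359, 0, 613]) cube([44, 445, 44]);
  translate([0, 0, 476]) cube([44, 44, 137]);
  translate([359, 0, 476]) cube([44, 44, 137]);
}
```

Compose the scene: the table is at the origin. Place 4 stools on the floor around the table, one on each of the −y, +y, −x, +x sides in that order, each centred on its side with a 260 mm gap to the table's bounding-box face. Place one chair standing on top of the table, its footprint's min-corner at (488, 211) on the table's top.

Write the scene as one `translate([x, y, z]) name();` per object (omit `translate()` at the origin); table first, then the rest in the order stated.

table();
translate([581, -518, 0]) stool();
translate([581, 990, 0]) stool();
translate([-528, 236, 0]) stool();
translate([1690, 236, 0]) stool();
translate([488, 211, 710]) chair();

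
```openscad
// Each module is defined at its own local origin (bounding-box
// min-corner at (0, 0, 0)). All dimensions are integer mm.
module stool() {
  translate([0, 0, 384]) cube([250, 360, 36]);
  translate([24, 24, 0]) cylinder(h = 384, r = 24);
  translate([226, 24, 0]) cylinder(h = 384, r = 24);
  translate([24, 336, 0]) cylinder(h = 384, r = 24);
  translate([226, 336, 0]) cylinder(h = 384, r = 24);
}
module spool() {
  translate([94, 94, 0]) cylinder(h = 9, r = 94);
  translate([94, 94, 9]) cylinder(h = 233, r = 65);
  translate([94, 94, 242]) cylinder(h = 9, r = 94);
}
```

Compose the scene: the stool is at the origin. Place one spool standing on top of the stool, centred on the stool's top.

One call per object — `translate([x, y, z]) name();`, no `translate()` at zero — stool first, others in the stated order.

stool();
translate([31, 86, 420]) spool();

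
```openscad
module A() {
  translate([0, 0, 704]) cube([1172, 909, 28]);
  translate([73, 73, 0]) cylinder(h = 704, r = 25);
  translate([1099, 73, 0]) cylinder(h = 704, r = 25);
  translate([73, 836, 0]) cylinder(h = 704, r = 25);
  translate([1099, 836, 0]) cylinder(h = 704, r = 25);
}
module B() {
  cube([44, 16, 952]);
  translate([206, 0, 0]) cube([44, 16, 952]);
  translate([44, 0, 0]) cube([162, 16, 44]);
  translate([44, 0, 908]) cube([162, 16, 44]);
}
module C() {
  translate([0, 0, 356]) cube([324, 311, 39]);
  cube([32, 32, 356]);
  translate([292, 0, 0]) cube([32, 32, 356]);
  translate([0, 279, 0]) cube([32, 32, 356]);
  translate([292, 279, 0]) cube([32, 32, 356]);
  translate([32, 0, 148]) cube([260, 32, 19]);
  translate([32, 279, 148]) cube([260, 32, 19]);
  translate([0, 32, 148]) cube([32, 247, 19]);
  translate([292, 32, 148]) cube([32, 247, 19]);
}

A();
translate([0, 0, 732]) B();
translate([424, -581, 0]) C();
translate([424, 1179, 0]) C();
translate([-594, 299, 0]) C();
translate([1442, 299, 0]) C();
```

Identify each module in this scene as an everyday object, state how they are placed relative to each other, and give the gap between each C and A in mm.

A is a table. B is a picture frame. C is a stool. The picture frame is on top of the table. Four stools sit around the table at the −y, +y, −x, +x sides. The gap between each stool and the table is 270 mm.

Each stool's nearest face is 270 mm from the table's bounding box.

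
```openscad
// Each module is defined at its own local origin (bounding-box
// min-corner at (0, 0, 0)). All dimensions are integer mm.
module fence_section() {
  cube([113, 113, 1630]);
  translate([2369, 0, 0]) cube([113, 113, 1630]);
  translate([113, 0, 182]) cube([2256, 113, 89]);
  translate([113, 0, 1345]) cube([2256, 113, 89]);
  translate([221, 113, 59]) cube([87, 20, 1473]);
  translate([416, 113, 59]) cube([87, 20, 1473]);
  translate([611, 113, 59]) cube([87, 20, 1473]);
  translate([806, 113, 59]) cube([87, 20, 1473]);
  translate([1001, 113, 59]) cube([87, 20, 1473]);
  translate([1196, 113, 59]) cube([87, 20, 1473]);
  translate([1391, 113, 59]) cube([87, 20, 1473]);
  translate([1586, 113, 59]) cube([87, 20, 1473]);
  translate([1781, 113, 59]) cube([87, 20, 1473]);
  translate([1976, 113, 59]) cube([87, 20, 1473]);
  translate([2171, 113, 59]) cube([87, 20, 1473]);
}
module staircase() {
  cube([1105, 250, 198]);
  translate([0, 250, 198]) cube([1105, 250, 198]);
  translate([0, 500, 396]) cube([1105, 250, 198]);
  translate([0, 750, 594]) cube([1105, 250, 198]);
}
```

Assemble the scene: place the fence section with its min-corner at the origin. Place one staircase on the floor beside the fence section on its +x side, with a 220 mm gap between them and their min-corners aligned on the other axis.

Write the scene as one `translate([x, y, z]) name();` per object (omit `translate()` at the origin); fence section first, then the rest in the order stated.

fence_section();
translate([2702, 0, 0]) staircase();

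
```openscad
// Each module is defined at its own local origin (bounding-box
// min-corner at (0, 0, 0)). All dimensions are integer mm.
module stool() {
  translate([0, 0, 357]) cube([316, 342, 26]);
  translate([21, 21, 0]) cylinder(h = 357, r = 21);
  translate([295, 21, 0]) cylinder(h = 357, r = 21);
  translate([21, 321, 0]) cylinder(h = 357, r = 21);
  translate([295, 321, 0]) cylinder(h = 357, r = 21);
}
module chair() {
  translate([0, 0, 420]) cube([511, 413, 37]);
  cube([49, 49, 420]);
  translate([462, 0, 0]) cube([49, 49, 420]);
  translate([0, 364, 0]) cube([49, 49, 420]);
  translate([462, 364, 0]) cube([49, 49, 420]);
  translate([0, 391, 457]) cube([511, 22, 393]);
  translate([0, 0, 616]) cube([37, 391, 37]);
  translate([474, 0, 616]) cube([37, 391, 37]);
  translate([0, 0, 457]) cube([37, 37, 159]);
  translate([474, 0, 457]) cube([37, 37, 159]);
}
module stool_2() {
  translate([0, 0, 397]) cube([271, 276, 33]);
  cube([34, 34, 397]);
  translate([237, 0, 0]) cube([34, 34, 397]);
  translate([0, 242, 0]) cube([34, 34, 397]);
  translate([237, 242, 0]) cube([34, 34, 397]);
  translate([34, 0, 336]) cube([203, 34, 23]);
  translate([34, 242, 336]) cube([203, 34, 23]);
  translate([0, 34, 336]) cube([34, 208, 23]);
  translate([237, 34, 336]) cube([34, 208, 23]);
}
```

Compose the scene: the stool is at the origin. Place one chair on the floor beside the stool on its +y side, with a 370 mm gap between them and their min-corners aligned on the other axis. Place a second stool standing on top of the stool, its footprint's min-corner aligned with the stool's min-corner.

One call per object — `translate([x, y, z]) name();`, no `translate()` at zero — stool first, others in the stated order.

stool();
translate([0, 712, 0]) chair();
translate([0, 0, 383]) stool_2();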